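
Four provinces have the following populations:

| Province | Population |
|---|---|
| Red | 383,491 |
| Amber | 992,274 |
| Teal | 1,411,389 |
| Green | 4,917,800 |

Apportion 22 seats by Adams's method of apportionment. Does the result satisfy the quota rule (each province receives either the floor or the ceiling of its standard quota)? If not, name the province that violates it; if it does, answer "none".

Green

Standard quotas: Red 1.095, Amber 2.833, Teal 4.030, Green 14.042.
Adams allocation: Red 2, Amber 3, Teal 4, Green 13.
Green has quota 14.042 (lower 14, upper 15) but receives 13 — outside the quota interval.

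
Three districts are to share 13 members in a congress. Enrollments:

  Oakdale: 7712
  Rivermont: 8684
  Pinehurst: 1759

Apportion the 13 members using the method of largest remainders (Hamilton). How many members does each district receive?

Oakdale=6, Rivermont=6, Pinehurst=1

The standard divisor is 18155/13 ≈ 1396.538.
Standard quotas: Oakdale 5.5222, Rivermont 6.2182, Pinehurst 1.2595.
Lower quotas: Oakdale 5, Rivermont 6, Pinehurst 1 (sum 12, leaving 1 seat).
Remainders in descending order: Oakdale 0.5222, Pinehurst 0.2595, Rivermont 0.2182.
Largest remainder: Oakdale receives the extra seat.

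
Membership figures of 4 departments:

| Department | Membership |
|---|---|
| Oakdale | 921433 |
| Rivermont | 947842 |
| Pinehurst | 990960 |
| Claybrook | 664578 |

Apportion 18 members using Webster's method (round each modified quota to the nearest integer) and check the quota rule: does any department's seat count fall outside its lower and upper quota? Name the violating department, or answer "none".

Standard quotas: Oakdale 4.705, Rivermont 4.840, Pinehurst 5.060, Claybrook 3.394.
Webster allocation: Oakdale 5, Rivermont 5, Pinehurst 5, Claybrook 3.
Every allocation lies between the lower and upper quota.

none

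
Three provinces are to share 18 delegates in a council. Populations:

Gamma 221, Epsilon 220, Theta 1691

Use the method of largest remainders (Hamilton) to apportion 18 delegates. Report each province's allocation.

Gamma 2, Epsilon 2, Theta 14

Standard divisor: 2132 ÷ 18 ≈ 118.444.
Standard quotas: Gamma 1.866, Epsilon 1.857, Theta 14.277.
Lower quotas: Gamma 1, Epsilon 1, Theta 14 (sum 16, leaving 2 seats).
Remainders in descending order: Gamma 0.866, Epsilon 0.857, Theta 0.277.
The surplus seats go to Gamma, Epsilon.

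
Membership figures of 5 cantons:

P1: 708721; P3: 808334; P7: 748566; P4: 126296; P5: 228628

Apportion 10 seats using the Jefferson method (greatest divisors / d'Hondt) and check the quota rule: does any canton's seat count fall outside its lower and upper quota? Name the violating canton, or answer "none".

Standard quotas: P1 2.704, P3 3.085, P7 2.857, P4 0.482, P5 0.872.
Jefferson allocation: P1 3, P3 3, P7 3, P4 0, P5 1.
Every allocation lies between the lower and upper quota.

none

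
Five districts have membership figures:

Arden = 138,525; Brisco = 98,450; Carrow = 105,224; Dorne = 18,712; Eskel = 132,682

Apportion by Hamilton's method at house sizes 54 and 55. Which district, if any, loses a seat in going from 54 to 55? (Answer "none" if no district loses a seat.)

none

At 54 seats: Arden 15, Brisco 11, Carrow 11, Dorne 2, Eskel 15.
At 55 seats: Arden 15, Brisco 11, Carrow 12, Dorne 2, Eskel 15.
No district's allocation decreased.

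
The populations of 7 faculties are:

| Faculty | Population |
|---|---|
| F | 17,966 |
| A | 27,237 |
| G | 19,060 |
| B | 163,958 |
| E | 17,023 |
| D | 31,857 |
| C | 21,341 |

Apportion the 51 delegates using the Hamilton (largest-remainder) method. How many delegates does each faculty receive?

F 3; A 5; G 3; B 28; E 3; D 5; C 4

Standard divisor: 298442 ÷ 51 ≈ 5851.804.
Standard quotas: F 3.0702, A 4.6545, G 3.2571, B 28.0184, E 2.9090, D 5.4440, C 3.6469.
Lower quotas: F 3, A 4, G 3, B 28, E 2, D 5, C 3 (sum 48, leaving 3 seats).
Remainders in descending order: E 0.9090, A 0.6545, C 0.6469, D 0.4440, G 0.2571, F 0.0702, B 0.0184.
The surplus seats go to E, A, C.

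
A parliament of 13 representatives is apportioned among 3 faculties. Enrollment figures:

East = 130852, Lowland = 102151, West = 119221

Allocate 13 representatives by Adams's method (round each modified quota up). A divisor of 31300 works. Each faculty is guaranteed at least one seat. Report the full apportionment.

East 5; Lowland 4; West 4

With modified divisor 31300: modified quotas East 4.181, Lowland 3.264, West 3.809.
Rounding up: East 5, Lowland 4, West 4 (total 13).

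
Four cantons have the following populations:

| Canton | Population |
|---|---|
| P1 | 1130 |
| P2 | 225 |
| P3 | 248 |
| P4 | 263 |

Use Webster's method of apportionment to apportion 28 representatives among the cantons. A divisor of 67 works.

With modified divisor 67: modified quotas P1 16.866, P2 3.358, P3 3.701, P4 3.925.
Rounding to the nearest integer: P1 17, P2 3, P3 4, P4 4 (total 28).

P1 17, P2 3, P3 4, P4 4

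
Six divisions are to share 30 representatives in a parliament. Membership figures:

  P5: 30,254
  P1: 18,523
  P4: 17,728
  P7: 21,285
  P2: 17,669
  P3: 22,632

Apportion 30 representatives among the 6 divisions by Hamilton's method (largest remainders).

P5: 7, P1: 5, P4: 4, P7: 5, P2: 4, P3: 5

Total 128091; standard divisor 128091/30 ≈ 4269.7.
Standard quotas: P5 7.0857, P1 4.3382, P4 4.1520, P7 4.9851, P2 4.1382, P3 5.3006.
Lower quotas: P5 7, P1 4, P4 4, P7 4, P2 4, P3 5 (sum 28, leaving 2 seats).
Remainders in descending order: P7 0.9851, P1 0.3382, P3 0.3006, P4 0.1520, P2 0.1382, P5 0.0857.
Largest remainders: P7, P1 receive the extra seats.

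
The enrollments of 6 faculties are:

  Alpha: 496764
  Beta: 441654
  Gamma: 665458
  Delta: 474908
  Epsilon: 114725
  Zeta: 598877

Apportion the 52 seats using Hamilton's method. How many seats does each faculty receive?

Standard divisor: 2792386 ÷ 52 ≈ 53699.731.
Standard quotas: Alpha 9.2508, Beta 8.2245, Gamma 12.3922, Delta 8.8438, Epsilon 2.1364, Zeta 11.1523.
Lower quotas: Alpha 9, Beta 8, Gamma 12, Delta 8, Epsilon 2, Zeta 11 (sum 50, leaving 2 seats).
Remainders in descending order: Delta 0.8438, Gamma 0.3922, Alpha 0.2508, Beta 0.2245, Zeta 0.1523, Epsilon 0.1364.
The surplus seats go to Delta, Gamma.

Alpha 9, Beta 8, Gamma 13, Delta 9, Epsilon 2, Zeta 11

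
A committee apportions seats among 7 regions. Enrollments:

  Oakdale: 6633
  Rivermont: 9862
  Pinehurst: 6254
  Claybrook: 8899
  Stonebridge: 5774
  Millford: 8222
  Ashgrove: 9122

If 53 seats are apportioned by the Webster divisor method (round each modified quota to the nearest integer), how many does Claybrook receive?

9

Standard divisor 54766/53 ≈ 1033.321; standard quotas: Oakdale 6.419, Rivermont 9.544, Pinehurst 6.052, Claybrook 8.612, Stonebridge 5.588, Millford 7.957, Ashgrove 8.828.
Rounding to the nearest integer gives 6, 10, 6, 9, 6, 8, 9 = 54 seats, so the divisor must be adjusted.
With modified divisor 1043: modified quotas Oakdale 6.360, Rivermont 9.455, Pinehurst 5.996, Claybrook 8.532, Stonebridge 5.536, Millford 7.883, Ashgrove 8.746.
Rounding to the nearest integer: Oakdale 6, Rivermont 9, Pinehurst 6, Claybrook 9, Stonebridge 6, Millford 8, Ashgrove 9 (total 53).
Claybrook receives 9.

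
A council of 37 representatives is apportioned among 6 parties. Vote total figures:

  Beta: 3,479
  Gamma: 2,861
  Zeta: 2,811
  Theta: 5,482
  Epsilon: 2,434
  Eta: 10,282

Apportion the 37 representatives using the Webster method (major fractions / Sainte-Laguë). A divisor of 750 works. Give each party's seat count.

Beta=5; Gamma=4; Zeta=4; Theta=7; Epsilon=3; Eta=14

With modified divisor 750: modified quotas Beta 4.639, Gamma 3.815, Zeta 3.748, Theta 7.309, Epsilon 3.245, Eta 13.709.
Rounding to the nearest integer: Beta 5, Gamma 4, Zeta 4, Theta 7, Epsilon 3, Eta 14 (total 37).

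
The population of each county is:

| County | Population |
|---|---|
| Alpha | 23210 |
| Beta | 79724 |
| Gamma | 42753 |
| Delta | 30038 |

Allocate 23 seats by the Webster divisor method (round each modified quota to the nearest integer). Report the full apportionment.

Alpha: 3, Beta: 10, Gamma: 6, Delta: 4

Standard divisor 175725/23 ≈ 7640.217; standard quotas: Alpha 3.038, Beta 10.435, Gamma 5.596, Delta 3.932.
Rounding to the nearest integer gives Alpha 3, Beta 10, Gamma 6, Delta 4 — total 23, matching the house size, so no adjustment is needed.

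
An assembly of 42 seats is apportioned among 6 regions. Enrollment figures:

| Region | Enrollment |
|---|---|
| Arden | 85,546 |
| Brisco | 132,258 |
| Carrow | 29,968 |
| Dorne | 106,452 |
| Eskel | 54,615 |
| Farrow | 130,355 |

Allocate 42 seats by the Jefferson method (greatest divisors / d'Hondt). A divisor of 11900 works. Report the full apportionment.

With modified divisor 11900: modified quotas Arden 7.189, Brisco 11.114, Carrow 2.518, Dorne 8.946, Eskel 4.589, Farrow 10.954.
Rounding down: Arden 7, Brisco 11, Carrow 2, Dorne 8, Eskel 4, Farrow 10 (total 42).

Arden 7; Brisco 11; Carrow 2; Dorne 8; Eskel 4; Farrow 10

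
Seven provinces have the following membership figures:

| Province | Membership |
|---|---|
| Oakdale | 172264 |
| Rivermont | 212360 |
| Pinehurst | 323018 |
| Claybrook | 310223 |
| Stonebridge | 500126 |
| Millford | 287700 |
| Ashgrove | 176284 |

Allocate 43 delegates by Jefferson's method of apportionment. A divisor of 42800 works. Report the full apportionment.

Oakdale=4, Rivermont=4, Pinehurst=7, Claybrook=7, Stonebridge=11, Millford=6, Ashgrove=4

With modified divisor 42800: modified quotas Oakdale 4.025, Rivermont 4.962, Pinehurst 7.547, Claybrook 7.248, Stonebridge 11.685, Millford 6.722, Ashgrove 4.119.
Rounding down: Oakdale 4, Rivermont 4, Pinehurst 7, Claybrook 7, Stonebridge 11, Millford 6, Ashgrove 4 (total 43).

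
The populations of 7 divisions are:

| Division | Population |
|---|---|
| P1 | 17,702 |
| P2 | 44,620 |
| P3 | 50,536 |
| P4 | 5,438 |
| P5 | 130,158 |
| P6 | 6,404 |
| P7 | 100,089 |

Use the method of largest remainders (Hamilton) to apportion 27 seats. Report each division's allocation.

P1: 1; P2: 3; P3: 4; P4: 0; P5: 10; P6: 1; P7: 8

The standard divisor is 354947/27 ≈ 13146.185.
Standard quotas: P1 1.3466, P2 3.3941, P3 3.8442, P4 0.4137, P5 9.9008, P6 0.4871, P7 7.6135.
Lower quotas: P1 1, P2 3, P3 3, P4 0, P5 9, P6 0, P7 7 (sum 23, leaving 4 seats).
Remainders in descending order: P5 0.9008, P3 0.8442, P7 0.6135, P6 0.4871, P4 0.4137, P2 0.3941, P1 0.3466.
Largest remainders: P5, P3, P7, P6 receive the extra seats.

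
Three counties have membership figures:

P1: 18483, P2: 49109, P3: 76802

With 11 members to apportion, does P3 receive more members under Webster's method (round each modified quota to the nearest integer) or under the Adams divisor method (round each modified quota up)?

Webster: P1 1, P2 4, P3 6.
Adams: P1 2, P2 4, P3 5.
P3 gets 6 under Webster and 5 under Adams.

Webster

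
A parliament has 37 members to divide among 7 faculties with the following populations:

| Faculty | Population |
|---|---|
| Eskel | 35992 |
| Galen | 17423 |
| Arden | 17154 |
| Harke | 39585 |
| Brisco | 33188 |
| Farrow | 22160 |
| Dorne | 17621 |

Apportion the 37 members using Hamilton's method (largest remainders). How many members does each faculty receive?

Total 183123; standard divisor 183123/37 ≈ 4949.27.
Standard quotas: Eskel 7.2722, Galen 3.5203, Arden 3.4660, Harke 7.9981, Brisco 6.7056, Farrow 4.4774, Dorne 3.5603.
Lower quotas: Eskel 7, Galen 3, Arden 3, Harke 7, Brisco 6, Farrow 4, Dorne 3 (sum 33, leaving 4 seats).
Remainders in descending order: Harke 0.9981, Brisco 0.7056, Dorne 0.5603, Galen 0.5203, Farrow 0.4774, Arden 0.4660, Eskel 0.2722.
Largest remainders: Harke, Brisco, Dorne, Galen receive the extra seats.

Eskel=7, Galen=4, Arden=3, Harke=8, Brisco=7, Farrow=4, Dorne=4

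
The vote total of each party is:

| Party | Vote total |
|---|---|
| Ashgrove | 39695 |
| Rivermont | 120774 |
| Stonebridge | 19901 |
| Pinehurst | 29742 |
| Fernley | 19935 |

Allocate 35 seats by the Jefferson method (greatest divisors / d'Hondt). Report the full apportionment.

Standard divisor 230047/35 ≈ 6572.771; standard quotas: Ashgrove 6.039, Rivermont 18.375, Stonebridge 3.028, Pinehurst 4.525, Fernley 3.033.
Rounding down gives 6, 18, 3, 4, 3 = 34 seats, so the divisor must be adjusted.
With modified divisor 6200: modified quotas Ashgrove 6.402, Rivermont 19.480, Stonebridge 3.210, Pinehurst 4.797, Fernley 3.215.
Rounding down: Ashgrove 6, Rivermont 19, Stonebridge 3, Pinehurst 4, Fernley 3 (total 35).

Ashgrove: 6; Rivermont: 19; Stonebridge: 3; Pinehurst: 4; Fernley: 3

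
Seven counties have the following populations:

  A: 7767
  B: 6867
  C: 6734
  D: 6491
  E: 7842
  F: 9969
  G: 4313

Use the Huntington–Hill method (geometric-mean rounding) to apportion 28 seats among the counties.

A 4; B 4; C 4; D 4; E 4; F 6; G 2

With divisor 1790: modified quotas A 4.339, B 3.836, C 3.762, D 3.626, E 4.381, F 5.569, G 2.409.
Geometric-mean thresholds: A √(4·5)=4.472, B √(3·4)=3.464, C √(3·4)=3.464, D √(3·4)=3.464, E √(4·5)=4.472, F √(5·6)=5.477, G √(2·3)=2.449.
Each quota rounded against its threshold gives A 4, B 4, C 4, D 4, E 4, F 6, G 2 (total 28).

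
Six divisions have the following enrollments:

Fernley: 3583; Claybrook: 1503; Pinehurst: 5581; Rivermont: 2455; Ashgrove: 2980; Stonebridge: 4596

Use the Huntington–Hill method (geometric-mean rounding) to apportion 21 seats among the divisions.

With divisor 1023: modified quotas Fernley 3.502, Claybrook 1.469, Pinehurst 5.456, Rivermont 2.400, Ashgrove 2.913, Stonebridge 4.493.
Geometric-mean thresholds: Fernley √(3·4)=3.464, Claybrook √(1·2)=1.414, Pinehurst √(5·6)=5.477, Rivermont √(2·3)=2.449, Ashgrove √(2·3)=2.449, Stonebridge √(4·5)=4.472.
Each quota rounded against its threshold gives Fernley 4, Claybrook 2, Pinehurst 5, Rivermont 2, Ashgrove 3, Stonebridge 5 (total 21).

Fernley 4, Claybrook 2, Pinehurst 5, Rivermont 2, Ashgrove 3, Stonebridge 5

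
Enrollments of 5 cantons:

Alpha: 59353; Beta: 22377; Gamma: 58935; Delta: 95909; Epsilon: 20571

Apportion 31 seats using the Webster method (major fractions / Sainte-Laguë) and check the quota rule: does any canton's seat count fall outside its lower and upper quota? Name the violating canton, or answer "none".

none

Standard quotas: Alpha 7.155, Beta 2.698, Gamma 7.105, Delta 11.562, Epsilon 2.480.
Webster allocation: Alpha 7, Beta 3, Gamma 7, Delta 12, Epsilon 2.
Every allocation lies between the lower and upper quota.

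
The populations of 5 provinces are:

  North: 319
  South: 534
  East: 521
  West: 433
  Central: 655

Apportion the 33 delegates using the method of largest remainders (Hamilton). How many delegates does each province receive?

North: 4, South: 7, East: 7, West: 6, Central: 9

The standard divisor is 2462/33 ≈ 74.606.
Standard quotas: North 4.276, South 7.158, East 6.983, West 5.804, Central 8.779.
Lower quotas: North 4, South 7, East 6, West 5, Central 8 (sum 30, leaving 3 seats).
Remainders in descending order: East 0.983, West 0.804, Central 0.779, North 0.276, South 0.158.
The surplus seats go to East, West, Central.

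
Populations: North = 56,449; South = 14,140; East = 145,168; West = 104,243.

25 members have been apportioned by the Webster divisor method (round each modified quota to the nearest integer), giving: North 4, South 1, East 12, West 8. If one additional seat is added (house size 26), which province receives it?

North

Priority for the next seat is population ÷ (current seats + 0.5).
Priorities: North 12544.222, South 9426.667, East 11613.440, West 12263.882.
Highest priority: North.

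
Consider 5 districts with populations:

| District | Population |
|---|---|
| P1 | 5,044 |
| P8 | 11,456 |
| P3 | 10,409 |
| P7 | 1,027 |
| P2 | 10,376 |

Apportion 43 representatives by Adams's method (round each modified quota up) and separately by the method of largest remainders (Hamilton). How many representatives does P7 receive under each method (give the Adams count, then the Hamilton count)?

2 and 1

Adams: P1 6, P8 13, P3 11, P7 2, P2 11.
Hamilton: P1 6, P8 13, P3 12, P7 1, P2 11.
P7 gets 2 under Adams and 1 under Hamilton.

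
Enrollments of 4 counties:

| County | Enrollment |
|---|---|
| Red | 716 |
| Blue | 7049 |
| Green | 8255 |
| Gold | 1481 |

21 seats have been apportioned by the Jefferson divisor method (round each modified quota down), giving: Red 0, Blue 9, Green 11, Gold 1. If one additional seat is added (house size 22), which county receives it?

Priority for the next seat is population ÷ (current seats + 1).
Priorities: Red 716.000, Blue 704.900, Green 687.917, Gold 740.500.
Highest priority: Gold.

Gold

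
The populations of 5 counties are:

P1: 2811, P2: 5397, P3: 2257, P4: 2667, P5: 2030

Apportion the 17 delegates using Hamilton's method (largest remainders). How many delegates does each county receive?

Total 15162; standard divisor 15162/17 ≈ 891.882.
Standard quotas: P1 3.1518, P2 6.0512, P3 2.5306, P4 2.9903, P5 2.2761.
Lower quotas: P1 3, P2 6, P3 2, P4 2, P5 2 (sum 15, leaving 2 seats).
Remainders in descending order: P4 0.9903, P3 0.5306, P5 0.2761, P1 0.1518, P2 0.0512.
Largest remainders: P4, P3 receive the extra seats.

P1 3, P2 6, P3 3, P4 3, P5 2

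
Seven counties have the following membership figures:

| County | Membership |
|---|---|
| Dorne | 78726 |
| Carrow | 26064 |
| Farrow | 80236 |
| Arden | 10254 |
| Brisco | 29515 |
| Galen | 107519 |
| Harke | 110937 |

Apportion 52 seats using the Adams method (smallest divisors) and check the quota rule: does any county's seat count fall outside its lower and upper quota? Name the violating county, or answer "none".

none

Standard quotas: Dorne 9.236, Carrow 3.058, Farrow 9.413, Arden 1.203, Brisco 3.463, Galen 12.614, Harke 13.015.
Adams allocation: Dorne 9, Carrow 3, Farrow 9, Arden 2, Brisco 4, Galen 12, Harke 13.
Every allocation lies between the lower and upper quota.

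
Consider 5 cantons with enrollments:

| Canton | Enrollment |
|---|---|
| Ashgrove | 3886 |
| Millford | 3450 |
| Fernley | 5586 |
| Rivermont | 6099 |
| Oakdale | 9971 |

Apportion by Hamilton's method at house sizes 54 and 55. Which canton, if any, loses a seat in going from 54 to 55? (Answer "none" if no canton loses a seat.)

Millford

At 54 seats: Ashgrove 7, Millford 7, Fernley 10, Rivermont 11, Oakdale 19.
At 55 seats: Ashgrove 7, Millford 6, Fernley 11, Rivermont 12, Oakdale 19.
Millford drops from 7 to 6.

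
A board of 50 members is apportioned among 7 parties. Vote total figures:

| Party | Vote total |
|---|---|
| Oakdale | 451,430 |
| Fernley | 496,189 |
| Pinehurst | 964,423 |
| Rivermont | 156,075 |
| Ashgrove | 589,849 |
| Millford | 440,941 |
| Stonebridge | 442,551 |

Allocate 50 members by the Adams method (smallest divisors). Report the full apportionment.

Standard divisor 3541458/50 ≈ 70829.16; standard quotas: Oakdale 6.374, Fernley 7.005, Pinehurst 13.616, Rivermont 2.204, Ashgrove 8.328, Millford 6.225, Stonebridge 6.248.
Rounding up gives 7, 8, 14, 3, 9, 7, 7 = 55 seats, so the divisor must be adjusted.
With modified divisor 74700: modified quotas Oakdale 6.043, Fernley 6.642, Pinehurst 12.911, Rivermont 2.089, Ashgrove 7.896, Millford 5.903, Stonebridge 5.924.
Rounding up: Oakdale 7, Fernley 7, Pinehurst 13, Rivermont 3, Ashgrove 8, Millford 6, Stonebridge 6 (total 50).

Oakdale 7, Fernley 7, Pinehurst 13, Rivermont 3, Ashgrove 8, Millford 6, Stonebridge 6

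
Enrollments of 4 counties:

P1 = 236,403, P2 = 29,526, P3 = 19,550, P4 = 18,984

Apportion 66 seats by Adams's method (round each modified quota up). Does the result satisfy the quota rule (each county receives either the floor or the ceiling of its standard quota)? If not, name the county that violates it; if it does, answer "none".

P1

Standard quotas: P1 51.246, P2 6.401, P3 4.238, P4 4.115.
Adams allocation: P1 50, P2 7, P3 5, P4 4.
P1 has quota 51.246 (lower 51, upper 52) but receives 50 — outside the quota interval.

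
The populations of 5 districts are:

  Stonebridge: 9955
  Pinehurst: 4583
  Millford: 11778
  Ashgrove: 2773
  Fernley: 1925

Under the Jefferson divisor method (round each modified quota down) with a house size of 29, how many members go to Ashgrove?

2

Standard divisor 31014/29 ≈ 1069.448; standard quotas: Stonebridge 9.309, Pinehurst 4.285, Millford 11.013, Ashgrove 2.593, Fernley 1.800.
Rounding down gives 9, 4, 11, 2, 1 = 27 seats, so the divisor must be adjusted.
With modified divisor 975.8: modified quotas Stonebridge 10.202, Pinehurst 4.697, Millford 12.070, Ashgrove 2.842, Fernley 1.973.
Rounding down: Stonebridge 10, Pinehurst 4, Millford 12, Ashgrove 2, Fernley 1 (total 29).
Ashgrove receives 2.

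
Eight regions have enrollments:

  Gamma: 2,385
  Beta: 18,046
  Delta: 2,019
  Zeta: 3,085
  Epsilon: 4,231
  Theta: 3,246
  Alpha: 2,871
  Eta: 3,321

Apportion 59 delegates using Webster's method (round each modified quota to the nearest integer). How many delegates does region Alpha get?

4

Standard divisor 39204/59 ≈ 664.475; standard quotas: Gamma 3.589, Beta 27.158, Delta 3.038, Zeta 4.643, Epsilon 6.367, Theta 4.885, Alpha 4.321, Eta 4.998.
Rounding to the nearest integer gives Gamma 4, Beta 27, Delta 3, Zeta 5, Epsilon 6, Theta 5, Alpha 4, Eta 5 — total 59, matching the house size, so no adjustment is needed.
Alpha receives 4.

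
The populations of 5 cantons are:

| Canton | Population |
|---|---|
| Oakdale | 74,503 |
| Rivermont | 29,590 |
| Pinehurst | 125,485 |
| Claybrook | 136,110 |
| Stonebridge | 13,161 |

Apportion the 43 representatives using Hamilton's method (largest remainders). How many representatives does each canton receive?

The standard divisor is 378849/43 ≈ 8810.442.
Standard quotas: Oakdale 8.4562, Rivermont 3.3585, Pinehurst 14.2428, Claybrook 15.4487, Stonebridge 1.4938.
Lower quotas: Oakdale 8, Rivermont 3, Pinehurst 14, Claybrook 15, Stonebridge 1 (sum 41, leaving 2 seats).
Remainders in descending order: Stonebridge 0.4938, Oakdale 0.4562, Claybrook 0.4487, Rivermont 0.3585, Pinehurst 0.2428.
The surplus seats go to Stonebridge, Oakdale.

Oakdale=9, Rivermont=3, Pinehurst=14, Claybrook=15, Stonebridge=2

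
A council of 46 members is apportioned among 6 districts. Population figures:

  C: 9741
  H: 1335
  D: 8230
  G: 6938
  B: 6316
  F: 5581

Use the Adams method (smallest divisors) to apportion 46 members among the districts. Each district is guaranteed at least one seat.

C 11; H 2; D 10; G 8; B 8; F 7

Standard divisor 38141/46 ≈ 829.152; standard quotas: C 11.748, H 1.610, D 9.926, G 8.368, B 7.617, F 6.731.
Rounding up gives 12, 2, 10, 9, 8, 7 = 48 seats, so the divisor must be adjusted.
With modified divisor 890: modified quotas C 10.945, H 1.500, D 9.247, G 7.796, B 7.097, F 6.271.
Rounding up: C 11, H 2, D 10, G 8, B 8, F 7 (total 46).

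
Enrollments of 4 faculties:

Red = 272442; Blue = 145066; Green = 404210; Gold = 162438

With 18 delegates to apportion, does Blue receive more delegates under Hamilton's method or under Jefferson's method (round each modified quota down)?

Hamilton

Hamilton: Red 5, Blue 3, Green 7, Gold 3.
Jefferson: Red 5, Blue 2, Green 8, Gold 3.
Blue gets 3 under Hamilton and 2 under Jefferson.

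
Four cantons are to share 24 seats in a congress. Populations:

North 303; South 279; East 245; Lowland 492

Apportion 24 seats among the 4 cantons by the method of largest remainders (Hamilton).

Standard divisor: 1319 ÷ 24 ≈ 54.958.
Standard quotas: North 5.513, South 5.077, East 4.458, Lowland 8.952.
Lower quotas: North 5, South 5, East 4, Lowland 8 (sum 22, leaving 2 seats).
Remainders in descending order: Lowland 0.952, North 0.513, East 0.458, South 0.077.
The surplus seats go to Lowland, North.

North=6, South=5, East=4, Lowland=9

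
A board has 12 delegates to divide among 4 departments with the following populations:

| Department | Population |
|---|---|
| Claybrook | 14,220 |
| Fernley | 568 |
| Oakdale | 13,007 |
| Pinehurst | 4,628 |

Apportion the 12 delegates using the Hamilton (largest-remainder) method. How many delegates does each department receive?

Standard divisor: 32423 ÷ 12 ≈ 2701.917.
Standard quotas: Claybrook 5.2629, Fernley 0.2102, Oakdale 4.8140, Pinehurst 1.7129.
Lower quotas: Claybrook 5, Fernley 0, Oakdale 4, Pinehurst 1 (sum 10, leaving 2 seats).
Remainders in descending order: Oakdale 0.8140, Pinehurst 0.7129, Claybrook 0.2629, Fernley 0.2102.
The surplus seats go to Oakdale, Pinehurst.

Claybrook=5, Fernley=0, Oakdale=5, Pinehurst=2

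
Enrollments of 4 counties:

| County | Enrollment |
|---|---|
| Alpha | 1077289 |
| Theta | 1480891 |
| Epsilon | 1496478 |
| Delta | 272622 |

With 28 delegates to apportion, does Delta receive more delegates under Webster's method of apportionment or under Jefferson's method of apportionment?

Webster

Webster: Alpha 7, Theta 9, Epsilon 10, Delta 2.
Jefferson: Alpha 7, Theta 10, Epsilon 10, Delta 1.
Delta gets 2 under Webster and 1 under Jefferson.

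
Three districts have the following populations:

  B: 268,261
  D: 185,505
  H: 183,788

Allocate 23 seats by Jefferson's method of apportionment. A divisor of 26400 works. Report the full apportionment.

With modified divisor 26400: modified quotas B 10.161, D 7.027, H 6.962.
Rounding down: B 10, D 7, H 6 (total 23).

B=10; D=7; H=6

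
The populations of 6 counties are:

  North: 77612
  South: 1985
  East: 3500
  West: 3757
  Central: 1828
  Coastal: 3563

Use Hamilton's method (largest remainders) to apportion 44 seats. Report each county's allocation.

North 37, South 1, East 1, West 2, Central 1, Coastal 2

Standard divisor: 92245 ÷ 44 ≈ 2096.477.
Standard quotas: North 37.0202, South 0.9468, East 1.6695, West 1.7921, Central 0.8719, Coastal 1.6995.
Lower quotas: North 37, South 0, East 1, West 1, Central 0, Coastal 1 (sum 40, leaving 4 seats).
Remainders in descending order: South 0.9468, Central 0.8719, West 0.7921, Coastal 0.6995, East 0.6695, North 0.0202.
Largest remainders: South, Central, West, Coastal receive the extra seats.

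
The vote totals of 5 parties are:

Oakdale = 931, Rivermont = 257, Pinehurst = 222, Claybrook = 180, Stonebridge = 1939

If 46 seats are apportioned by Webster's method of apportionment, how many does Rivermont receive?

Standard divisor 3529/46 ≈ 76.717; standard quotas: Oakdale 12.135, Rivermont 3.350, Pinehurst 2.894, Claybrook 2.346, Stonebridge 25.275.
Rounding to the nearest integer gives 12, 3, 3, 2, 25 = 45 seats, so the divisor must be adjusted.
With modified divisor 75: modified quotas Oakdale 12.413, Rivermont 3.427, Pinehurst 2.960, Claybrook 2.400, Stonebridge 25.853.
Rounding to the nearest integer: Oakdale 12, Rivermont 3, Pinehurst 3, Claybrook 2, Stonebridge 26 (total 46).
Rivermont receives 3.

3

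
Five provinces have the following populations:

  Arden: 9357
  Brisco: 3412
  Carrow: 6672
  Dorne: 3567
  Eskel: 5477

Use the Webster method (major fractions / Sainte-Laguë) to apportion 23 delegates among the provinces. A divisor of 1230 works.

Arden 8, Brisco 3, Carrow 5, Dorne 3, Eskel 4

With modified divisor 1230: modified quotas Arden 7.607, Brisco 2.774, Carrow 5.424, Dorne 2.900, Eskel 4.453.
Rounding to the nearest integer: Arden 8, Brisco 3, Carrow 5, Dorne 3, Eskel 4 (total 23).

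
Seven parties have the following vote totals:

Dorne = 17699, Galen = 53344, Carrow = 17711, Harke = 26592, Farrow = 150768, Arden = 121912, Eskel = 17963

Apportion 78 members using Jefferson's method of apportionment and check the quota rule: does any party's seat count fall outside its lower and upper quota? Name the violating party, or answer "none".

Standard quotas: Dorne 3.400, Galen 10.249, Carrow 3.403, Harke 5.109, Farrow 28.966, Arden 23.422, Eskel 3.451.
Jefferson allocation: Dorne 3, Galen 10, Carrow 3, Harke 5, Farrow 30, Arden 24, Eskel 3.
Farrow has quota 28.966 (lower 28, upper 29) but receives 30 — outside the quota interval.

Farrow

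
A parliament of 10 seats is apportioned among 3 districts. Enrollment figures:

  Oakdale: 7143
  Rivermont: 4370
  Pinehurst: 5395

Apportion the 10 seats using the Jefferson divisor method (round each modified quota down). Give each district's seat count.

Standard divisor 16908/10 ≈ 1690.8; standard quotas: Oakdale 4.225, Rivermont 2.585, Pinehurst 3.191.
Rounding down gives 4, 2, 3 = 9 seats, so the divisor must be adjusted.
With modified divisor 1440: modified quotas Oakdale 4.960, Rivermont 3.035, Pinehurst 3.747.
Rounding down: Oakdale 4, Rivermont 3, Pinehurst 3 (total 10).

Oakdale: 4; Rivermont: 3; Pinehurst: 3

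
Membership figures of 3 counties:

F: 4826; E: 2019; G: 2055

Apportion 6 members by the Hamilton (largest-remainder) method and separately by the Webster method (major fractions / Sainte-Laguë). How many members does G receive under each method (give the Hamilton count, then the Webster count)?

Hamilton: F 3, E 1, G 2.
Webster: F 4, E 1, G 1.
G gets 2 under Hamilton and 1 under Webster.

2 and 1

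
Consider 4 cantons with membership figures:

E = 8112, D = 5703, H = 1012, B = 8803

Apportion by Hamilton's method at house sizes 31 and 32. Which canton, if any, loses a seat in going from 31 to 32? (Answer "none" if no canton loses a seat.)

none

At 31 seats: E 11, D 7, H 1, B 12.
At 32 seats: E 11, D 8, H 1, B 12.
No canton's allocation decreased.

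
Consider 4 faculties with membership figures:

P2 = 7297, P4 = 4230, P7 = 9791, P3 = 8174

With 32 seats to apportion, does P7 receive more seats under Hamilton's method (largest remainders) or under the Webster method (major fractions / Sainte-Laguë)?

Hamilton

Hamilton: P2 8, P4 4, P7 11, P3 9.
Webster: P2 8, P4 5, P7 10, P3 9.
P7 gets 11 under Hamilton and 10 under Webster.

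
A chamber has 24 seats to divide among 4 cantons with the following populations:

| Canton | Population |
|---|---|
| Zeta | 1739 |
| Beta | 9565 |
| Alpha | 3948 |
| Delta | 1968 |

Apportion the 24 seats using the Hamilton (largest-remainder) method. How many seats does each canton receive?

The standard divisor is 17220/24 ≈ 717.5.
Standard quotas: Zeta 2.4237, Beta 13.3310, Alpha 5.5024, Delta 2.7429.
Lower quotas: Zeta 2, Beta 13, Alpha 5, Delta 2 (sum 22, leaving 2 seats).
Remainders in descending order: Delta 0.7429, Alpha 0.5024, Zeta 0.4237, Beta 0.3310.
The surplus seats go to Delta, Alpha.

Zeta: 2; Beta: 13; Alpha: 6; Delta: 3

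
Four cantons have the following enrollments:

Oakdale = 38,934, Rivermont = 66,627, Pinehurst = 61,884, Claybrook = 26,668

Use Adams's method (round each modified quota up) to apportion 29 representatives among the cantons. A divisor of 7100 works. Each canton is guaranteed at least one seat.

Oakdale: 6, Rivermont: 10, Pinehurst: 9, Claybrook: 4

With modified divisor 7100: modified quotas Oakdale 5.484, Rivermont 9.384, Pinehurst 8.716, Claybrook 3.756.
Rounding up: Oakdale 6, Rivermont 10, Pinehurst 9, Claybrook 4 (total 29).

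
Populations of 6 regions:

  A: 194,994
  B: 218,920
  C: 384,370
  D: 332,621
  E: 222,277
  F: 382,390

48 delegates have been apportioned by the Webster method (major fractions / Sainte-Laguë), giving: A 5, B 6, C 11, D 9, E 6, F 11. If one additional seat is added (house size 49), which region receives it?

Priority for the next seat is population ÷ (current seats + 0.5).
Priorities: A 35453.455, B 33680.000, C 33423.478, D 35012.737, E 34196.462, F 33251.304.
Highest priority: A.

A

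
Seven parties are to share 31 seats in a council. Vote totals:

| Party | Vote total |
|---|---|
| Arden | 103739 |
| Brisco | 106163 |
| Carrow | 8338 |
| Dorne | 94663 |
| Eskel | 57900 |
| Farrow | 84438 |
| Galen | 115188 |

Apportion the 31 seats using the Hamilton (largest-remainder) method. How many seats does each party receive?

Standard divisor: 570429 ÷ 31 ≈ 18400.935.
Standard quotas: Arden 5.6377, Brisco 5.7694, Carrow 0.4531, Dorne 5.1445, Eskel 3.1466, Farrow 4.5888, Galen 6.2599.
Lower quotas: Arden 5, Brisco 5, Carrow 0, Dorne 5, Eskel 3, Farrow 4, Galen 6 (sum 28, leaving 3 seats).
Remainders in descending order: Brisco 0.7694, Arden 0.6377, Farrow 0.5888, Carrow 0.4531, Galen 0.2599, Eskel 0.1466, Dorne 0.1445.
The surplus seats go to Brisco, Arden, Farrow.

Arden: 6, Brisco: 6, Carrow: 0, Dorne: 5, Eskel: 3, Farrow: 5, Galen: 6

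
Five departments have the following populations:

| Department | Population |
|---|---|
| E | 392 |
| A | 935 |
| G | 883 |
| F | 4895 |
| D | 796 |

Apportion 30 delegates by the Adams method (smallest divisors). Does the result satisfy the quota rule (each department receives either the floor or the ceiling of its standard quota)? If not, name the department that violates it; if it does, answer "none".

Standard quotas: E 1.488, A 3.550, G 3.353, F 18.586, D 3.022.
Adams allocation: E 2, A 4, G 4, F 17, D 3.
F has quota 18.586 (lower 18, upper 19) but receives 17 — outside the quota interval.

F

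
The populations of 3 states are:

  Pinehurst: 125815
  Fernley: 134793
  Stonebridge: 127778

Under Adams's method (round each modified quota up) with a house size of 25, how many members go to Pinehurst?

Standard divisor 388386/25 ≈ 15535.44; standard quotas: Pinehurst 8.099, Fernley 8.676, Stonebridge 8.225.
Rounding up gives 9, 9, 9 = 27 seats, so the divisor must be adjusted.
With modified divisor 16400: modified quotas Pinehurst 7.672, Fernley 8.219, Stonebridge 7.791.
Rounding up: Pinehurst 8, Fernley 9, Stonebridge 8 (total 25).
Pinehurst receives 8.

8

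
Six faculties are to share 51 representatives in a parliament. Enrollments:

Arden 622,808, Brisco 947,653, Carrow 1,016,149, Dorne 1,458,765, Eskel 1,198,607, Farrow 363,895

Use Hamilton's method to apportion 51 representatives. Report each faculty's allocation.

Arden=6, Brisco=9, Carrow=9, Dorne=13, Eskel=11, Farrow=3

Total 5607877; standard divisor 5607877/51 ≈ 109958.373.
Standard quotas: Arden 5.6640, Brisco 8.6183, Carrow 9.2412, Dorne 13.2665, Eskel 10.9006, Farrow 3.3094.
Lower quotas: Arden 5, Brisco 8, Carrow 9, Dorne 13, Eskel 10, Farrow 3 (sum 48, leaving 3 seats).
Remainders in descending order: Eskel 0.9006, Arden 0.6640, Brisco 0.6183, Farrow 0.3094, Dorne 0.2665, Carrow 0.2412.
Largest remainders: Eskel, Arden, Brisco receive the extra seats.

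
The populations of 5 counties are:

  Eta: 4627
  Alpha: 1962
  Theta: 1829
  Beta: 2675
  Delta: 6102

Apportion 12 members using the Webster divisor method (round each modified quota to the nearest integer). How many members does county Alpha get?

Standard divisor 17195/12 ≈ 1432.917; standard quotas: Eta 3.229, Alpha 1.369, Theta 1.276, Beta 1.867, Delta 4.258.
Rounding to the nearest integer gives 3, 1, 1, 2, 4 = 11 seats, so the divisor must be adjusted.
With modified divisor 1340: modified quotas Eta 3.453, Alpha 1.464, Theta 1.365, Beta 1.996, Delta 4.554.
Rounding to the nearest integer: Eta 3, Alpha 1, Theta 1, Beta 2, Delta 5 (total 12).
Alpha receives 1.

1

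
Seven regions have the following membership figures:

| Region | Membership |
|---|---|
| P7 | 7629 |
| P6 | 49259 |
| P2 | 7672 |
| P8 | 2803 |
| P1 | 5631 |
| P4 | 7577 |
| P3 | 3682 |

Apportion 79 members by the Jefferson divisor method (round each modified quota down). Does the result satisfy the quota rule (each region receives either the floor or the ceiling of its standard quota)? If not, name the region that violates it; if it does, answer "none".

P6

Standard quotas: P7 7.153, P6 46.188, P2 7.194, P8 2.628, P1 5.280, P4 7.105, P3 3.452.
Jefferson allocation: P7 7, P6 48, P2 7, P8 2, P1 5, P4 7, P3 3.
P6 has quota 46.188 (lower 46, upper 47) but receives 48 — outside the quota interval.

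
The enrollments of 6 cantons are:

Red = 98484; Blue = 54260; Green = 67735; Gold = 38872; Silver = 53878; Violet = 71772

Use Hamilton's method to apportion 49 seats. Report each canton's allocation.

The standard divisor is 385001/49 ≈ 7857.163.
Standard quotas: Red 12.5343, Blue 6.9058, Green 8.6208, Gold 4.9473, Silver 6.8572, Violet 9.1346.
Lower quotas: Red 12, Blue 6, Green 8, Gold 4, Silver 6, Violet 9 (sum 45, leaving 4 seats).
Remainders in descending order: Gold 0.9473, Blue 0.9058, Silver 0.8572, Green 0.6208, Red 0.5343, Violet 0.1346.
The surplus seats go to Gold, Blue, Silver, Green.

Red 12, Blue 7, Green 9, Gold 5, Silver 7, Violet 9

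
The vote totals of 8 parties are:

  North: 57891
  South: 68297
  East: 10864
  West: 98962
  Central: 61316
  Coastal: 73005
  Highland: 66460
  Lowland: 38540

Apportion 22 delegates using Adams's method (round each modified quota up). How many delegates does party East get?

1

Standard divisor 475335/22 ≈ 21606.136; standard quotas: North 2.679, South 3.161, East 0.503, West 4.580, Central 2.838, Coastal 3.379, Highland 3.076, Lowland 1.784.
Rounding up gives 3, 4, 1, 5, 3, 4, 4, 2 = 26 seats, so the divisor must be adjusted.
With modified divisor 26800: modified quotas North 2.160, South 2.548, East 0.405, West 3.693, Central 2.288, Coastal 2.724, Highland 2.480, Lowland 1.438.
Rounding up: North 3, South 3, East 1, West 4, Central 3, Coastal 3, Highland 3, Lowland 2 (total 22).
East receives 1.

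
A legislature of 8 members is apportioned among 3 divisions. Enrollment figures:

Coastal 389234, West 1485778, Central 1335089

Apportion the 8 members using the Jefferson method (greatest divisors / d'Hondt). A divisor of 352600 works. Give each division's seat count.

With modified divisor 352600: modified quotas Coastal 1.104, West 4.214, Central 3.786.
Rounding down: Coastal 1, West 4, Central 3 (total 8).

Coastal: 1; West: 4; Central: 3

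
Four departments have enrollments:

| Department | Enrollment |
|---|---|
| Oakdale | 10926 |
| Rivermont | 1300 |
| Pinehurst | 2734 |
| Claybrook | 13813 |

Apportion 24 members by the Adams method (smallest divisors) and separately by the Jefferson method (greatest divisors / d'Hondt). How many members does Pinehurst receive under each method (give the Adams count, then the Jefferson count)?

Adams: Oakdale 9, Rivermont 1, Pinehurst 3, Claybrook 11.
Jefferson: Oakdale 9, Rivermont 1, Pinehurst 2, Claybrook 12.
Pinehurst gets 3 under Adams and 2 under Jefferson.

3 and 2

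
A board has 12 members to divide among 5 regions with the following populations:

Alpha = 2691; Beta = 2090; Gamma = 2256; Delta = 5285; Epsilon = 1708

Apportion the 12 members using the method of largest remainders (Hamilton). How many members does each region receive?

Alpha 2, Beta 2, Gamma 2, Delta 5, Epsilon 1

Total 14030; standard divisor 14030/12 ≈ 1169.167.
Standard quotas: Alpha 2.3016, Beta 1.7876, Gamma 1.9296, Delta 4.5203, Epsilon 1.4609.
Lower quotas: Alpha 2, Beta 1, Gamma 1, Delta 4, Epsilon 1 (sum 9, leaving 3 seats).
Remainders in descending order: Gamma 0.9296, Beta 0.7876, Delta 0.5203, Epsilon 0.4609, Alpha 0.3016.
Largest remainders: Gamma, Beta, Delta receive the extra seats.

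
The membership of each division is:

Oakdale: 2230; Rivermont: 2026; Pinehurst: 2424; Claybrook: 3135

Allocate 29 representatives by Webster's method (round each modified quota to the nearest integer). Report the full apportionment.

Oakdale 7; Rivermont 6; Pinehurst 7; Claybrook 9

Standard divisor 9815/29 ≈ 338.448; standard quotas: Oakdale 6.589, Rivermont 5.986, Pinehurst 7.162, Claybrook 9.263.
Rounding to the nearest integer gives Oakdale 7, Rivermont 6, Pinehurst 7, Claybrook 9 — total 29, matching the house size, so no adjustment is needed.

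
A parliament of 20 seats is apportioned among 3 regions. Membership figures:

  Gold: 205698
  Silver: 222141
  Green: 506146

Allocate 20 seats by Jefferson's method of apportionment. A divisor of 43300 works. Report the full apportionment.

Gold 4; Silver 5; Green 11

With modified divisor 43300: modified quotas Gold 4.751, Silver 5.130, Green 11.689.
Rounding down: Gold 4, Silver 5, Green 11 (total 20).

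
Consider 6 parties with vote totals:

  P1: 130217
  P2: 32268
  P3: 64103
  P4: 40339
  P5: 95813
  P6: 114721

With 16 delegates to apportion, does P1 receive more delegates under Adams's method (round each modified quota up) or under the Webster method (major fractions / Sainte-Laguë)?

Adams: P1 4, P2 1, P3 2, P4 2, P5 3, P6 4.
Webster: P1 5, P2 1, P3 2, P4 1, P5 3, P6 4.
P1 gets 4 under Adams and 5 under Webster.

Webster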